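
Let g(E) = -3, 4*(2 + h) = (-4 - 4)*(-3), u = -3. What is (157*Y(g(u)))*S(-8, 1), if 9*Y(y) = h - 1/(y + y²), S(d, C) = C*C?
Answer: 3611/54 ≈ 66.870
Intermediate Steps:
h = 4 (h = -2 + ((-4 - 4)*(-3))/4 = -2 + (-8*(-3))/4 = -2 + (¼)*24 = -2 + 6 = 4)
S(d, C) = C²
Y(y) = 4/9 - 1/(9*(y + y²)) (Y(y) = (4 - 1/(y + y²))/9 = 4/9 - 1/(9*(y + y²)))
(157*Y(g(u)))*S(-8, 1) = (157*((⅑)*(-1 + 4*(-3) + 4*(-3)²)/(-3*(1 - 3))))*1² = (157*((⅑)*(-⅓)*(-1 - 12 + 4*9)/(-2)))*1 = (157*((⅑)*(-⅓)*(-½)*(-1 - 12 + 36)))*1 = (157*((⅑)*(-⅓)*(-½)*23))*1 = (157*(23/54))*1 = (3611/54)*1 = 3611/54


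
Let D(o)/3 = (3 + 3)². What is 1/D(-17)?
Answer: 1/108 ≈ 0.0092593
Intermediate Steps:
D(o) = 108 (D(o) = 3*(3 + 3)² = 3*6² = 3*36 = 108)
1/D(-17) = 1/108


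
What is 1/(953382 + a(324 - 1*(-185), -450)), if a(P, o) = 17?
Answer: 1/953399 ≈ 1.0489e-6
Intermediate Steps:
1/(953382 + a(324 - 1*(-185), -450)) = 1/(953382 + 17) = 1/953399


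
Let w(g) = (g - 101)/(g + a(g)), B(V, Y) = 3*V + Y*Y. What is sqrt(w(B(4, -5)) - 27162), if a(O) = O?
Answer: 11*I*sqrt(307322)/37 ≈ 164.81*I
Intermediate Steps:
B(V, Y) = Y**2 + 3*V (B(V, Y) = 3*V + Y**2 = Y**2 + 3*V)
w(g) = (-101 + g)/(2*g) (w(g) = (g - 101)/(g + g) = (-101 + g)/((2*g)) = (-101 + g)*(1/(2*g)) = (-101 + g)/(2*g))
sqrt(w(B(4, -5)) - 27162) = sqrt((-101 + ((-5)**2 + 3*4))/(2*((-5)**2 + 3*4)) - 27162) = sqrt((-101 + (25 + 12))/(2*(25 + 12)) - 27162) = sqrt((1/2)*(-101 + 37)/37 - 27162) = sqrt((1/2)*(1/37)*(-64) - 27162) = sqrt(-32/37 - 27162) = sqrt(-1005026/37) = 11*I*sqrt(307322)/37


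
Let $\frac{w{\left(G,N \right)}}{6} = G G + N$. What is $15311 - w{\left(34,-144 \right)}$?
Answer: $9239$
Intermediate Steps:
$w{\left(G,N \right)} = 6 N + 6 G^{2}$ ($w{\left(G,N \right)} = 6 \left(G G + N\right) = 6 \left(G^{2} + N\right) = 6 \left(N + G^{2}\right) = 6 N + 6 G^{2}$)
$15311 - w{\left(34,-144 \right)} = 15311 - \left(6 \left(-144\right) + 6 \cdot 34^{2}\right) = 15311 - \left(-864 + 6 \cdot 1156\right) = 15311 - \left(-864 + 6936\right) = 15311 - 6072 = 9239$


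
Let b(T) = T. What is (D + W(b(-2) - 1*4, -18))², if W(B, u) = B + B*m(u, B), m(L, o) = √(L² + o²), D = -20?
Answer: 13636 + 1872*√10 ≈ 19556.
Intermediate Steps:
W(B, u) = B + B*√(B² + u²) (W(B, u) = B + B*√(u² + B²) = B + B*√(B² + u²))
(D + W(b(-2) - 1*4, -18))² = (-20 + (-2 - 1*4)*(1 + √((-2 - 1*4)² + (-18)²)))² = (-20 + (-2 - 4)*(1 + √((-2 - 4)² + 324)))² = (-20 - 6*(1 + √((-6)² + 324)))² = (-20 - 6*(1 + √(36 + 324)))² = (-20 - 6*(1 + √360))² = (-20 - 6*(1 + 6*√10))² = (-20 + (-6 - 36*√10))² = (-26 - 36*√10)²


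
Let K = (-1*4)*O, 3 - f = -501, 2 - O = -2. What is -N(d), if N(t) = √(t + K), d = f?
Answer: -2*√122 ≈ -22.091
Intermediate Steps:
O = 4 (O = 2 - 1*(-2) = 2 + 2 = 4)
f = 504 (f = 3 - 1*(-501) = 3 + 501 = 504)
d = 504
K = -16 (K = -1*4*4 = -4*4 = -16)
N(t) = √(-16 + t) (N(t) = √(t - 16) = √(-16 + t))
-N(d) = -√(-16 + 504) = -√488 = -2*√122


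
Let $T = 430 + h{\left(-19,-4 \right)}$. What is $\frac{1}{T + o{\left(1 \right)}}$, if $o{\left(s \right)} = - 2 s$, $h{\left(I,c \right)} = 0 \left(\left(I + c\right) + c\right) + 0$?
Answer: $\frac{1}{428} \approx 0.0023364$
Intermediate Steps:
$h{\left(I,c \right)} = 0$ ($h{\left(I,c \right)} = 0 \left(I + 2 c\right) + 0 = 0 + 0 = 0$)
$T = 430$ ($T = 430 + 0 = 430$)
$\frac{1}{T + o{\left(1 \right)}} = \frac{1}{430 - 2} = \frac{1}{428}$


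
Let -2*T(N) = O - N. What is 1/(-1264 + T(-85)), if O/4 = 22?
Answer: -2/2701 ≈ -0.00074047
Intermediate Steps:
O = 88 (O = 4*22 = 88)
T(N) = -44 + N/2 (T(N) = -(88 - N)/2 = -44 + N/2)
1/(-1264 + T(-85)) = 1/(-1264 + (-44 + (½)*(-85))) = 1/(-1264 + (-44 - 85/2)) = 1/(-1264 - 173/2) = 1/(-2701/2) = -2/2701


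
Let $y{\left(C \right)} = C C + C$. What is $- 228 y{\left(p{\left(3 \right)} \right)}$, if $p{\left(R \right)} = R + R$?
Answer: $-9576$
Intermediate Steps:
$p{\left(R \right)} = 2 R$
$y{\left(C \right)} = C + C^{2}$ ($y{\left(C \right)} = C^{2} + C = C + C^{2}$)
$- 228 y{\left(p{\left(3 \right)} \right)} = - 228 \cdot 2 \cdot 3 \left(1 + 2 \cdot 3\right) = - 228 \cdot 6 \left(1 + 6\right) = - 228 \cdot 6 \cdot 7 = \left(-228\right) 42 = -9576$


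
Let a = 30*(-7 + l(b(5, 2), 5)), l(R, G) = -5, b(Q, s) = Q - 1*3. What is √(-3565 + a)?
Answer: 5*I*√157 ≈ 62.65*I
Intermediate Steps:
b(Q, s) = -3 + Q (b(Q, s) = Q - 3 = -3 + Q)
a = -360 (a = 30*(-7 - 5) = 30*(-12) = -360)
√(-3565 + a) = √(-3565 - 360) = √(-3925) = 5*I*√157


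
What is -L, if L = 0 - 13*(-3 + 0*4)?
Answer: -39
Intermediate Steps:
L = 39 (L = 0 - 13*(-3 + 0) = 0 - 13*(-3) = 0 + 39 = 39)
-L = -1*39 = -39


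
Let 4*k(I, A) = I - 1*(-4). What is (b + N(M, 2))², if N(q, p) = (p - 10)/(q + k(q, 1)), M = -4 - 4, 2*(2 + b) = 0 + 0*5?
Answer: 100/81 ≈ 1.2346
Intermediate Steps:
b = -2 (b = -2 + (0 + 0*5)/2 = -2 + (0 + 0)/2 = -2 + (½)*0 = -2 + 0 = -2)
k(I, A) = 1 + I/4 (k(I, A) = (I - 1*(-4))/4 = (I + 4)/4 = (4 + I)/4 = 1 + I/4)
M = -8
N(q, p) = (-10 + p)/(1 + 5*q/4) (N(q, p) = (p - 10)/(q + (1 + q/4)) = (-10 + p)/(1 + 5*q/4))
(b + N(M, 2))² = (-2 + 4*(-10 + 2)/(4 + 5*(-8)))² = (-2 + 4*(-8)/(4 - 40))² = (-2 + 4*(-8)/(-36))² = (-2 + 4*(-1/36)*(-8))² = (-2 + 8/9)² = (-10/9)² = 100/81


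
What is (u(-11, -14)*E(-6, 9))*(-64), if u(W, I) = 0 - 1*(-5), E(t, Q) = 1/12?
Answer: -80/3 ≈ -26.667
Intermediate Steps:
E(t, Q) = 1/12
u(W, I) = 5 (u(W, I) = 0 + 5 = 5)
(u(-11, -14)*E(-6, 9))*(-64) = (5*(1/12))*(-64) = (5/12)*(-64) = -80/3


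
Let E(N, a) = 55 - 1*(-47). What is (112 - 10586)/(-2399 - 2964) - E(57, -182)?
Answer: -536552/5363 ≈ -100.05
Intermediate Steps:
E(N, a) = 102 (E(N, a) = 55 + 47 = 102)
(112 - 10586)/(-2399 - 2964) - E(57, -182) = (112 - 10586)/(-2399 - 2964) - 1*102 = -10474/(-5363) - 102 = -10474*(-1/5363) - 102 = 10474/5363 - 102 = -536552/5363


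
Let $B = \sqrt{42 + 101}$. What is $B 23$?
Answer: $23 \sqrt{143} \approx 275.04$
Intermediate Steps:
$B = \sqrt{143} \approx 11.958$
$B 23 = \sqrt{143} \cdot 23 = 23 \sqrt{143}$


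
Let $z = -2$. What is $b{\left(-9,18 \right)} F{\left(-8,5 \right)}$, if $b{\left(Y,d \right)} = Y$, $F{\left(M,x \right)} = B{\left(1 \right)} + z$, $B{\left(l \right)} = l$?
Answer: $9$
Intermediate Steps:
$F{\left(M,x \right)} = -1$ ($F{\left(M,x \right)} = 1 - 2 = -1$)
$b{\left(-9,18 \right)} F{\left(-8,5 \right)} = \left(-9\right) \left(-1\right) = 9$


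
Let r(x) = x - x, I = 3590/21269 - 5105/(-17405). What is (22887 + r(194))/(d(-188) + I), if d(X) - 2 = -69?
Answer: -1694493722043/4926292624 ≈ -343.97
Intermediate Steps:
d(X) = -67 (d(X) = 2 - 69 = -67)
I = 34212439/74037389 (I = 3590*(1/21269) - 5105*(-1/17405) = 3590/21269 + 1021/3481 = 34212439/74037389 ≈ 0.46210)
r(x) = 0
(22887 + r(194))/(d(-188) + I) = (22887 + 0)/(-67 + 34212439/74037389) = 22887/(-4926292624/74037389) = 22887*(-74037389/4926292624) = -1694493722043/4926292624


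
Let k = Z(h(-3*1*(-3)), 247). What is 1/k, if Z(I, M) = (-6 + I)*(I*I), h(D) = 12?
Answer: 1/864 ≈ 0.0011574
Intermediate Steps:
Z(I, M) = I**2*(-6 + I) (Z(I, M) = (-6 + I)*I**2 = I**2*(-6 + I))
k = 864 (k = 12**2*(-6 + 12) = 144*6 = 864)
1/k = 1/864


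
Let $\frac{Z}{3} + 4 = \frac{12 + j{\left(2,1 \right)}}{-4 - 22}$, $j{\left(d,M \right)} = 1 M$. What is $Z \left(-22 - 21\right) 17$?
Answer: $\frac{19737}{2} \approx 9868.5$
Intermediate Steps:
$j{\left(d,M \right)} = M$
$Z = - \frac{27}{2}$ ($Z = -12 + 3 \frac{12 + 1}{-4 - 22} = -12 + 3 \frac{13}{-26} = -12 + 3 \cdot 13 \left(- \frac{1}{26}\right) = -12 + 3 \left(- \frac{1}{2}\right) = -12 - \frac{3}{2} = - \frac{27}{2} \approx -13.5$)
$Z \left(-22 - 21\right) 17 = - \frac{27 \left(-22 - 21\right)}{2} \cdot 17 = \left(- \frac{27}{2}\right) \left(-43\right) 17 = \frac{1161}{2} \cdot 17 = \frac{19737}{2}$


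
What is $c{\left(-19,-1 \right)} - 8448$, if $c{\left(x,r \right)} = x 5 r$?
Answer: $-8353$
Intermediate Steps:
$c{\left(x,r \right)} = 5 r x$ ($c{\left(x,r \right)} = 5 x r = 5 r x$)
$c{\left(-19,-1 \right)} - 8448 = 5 \left(-1\right) \left(-19\right) - 8448 = 95 - 8448 = -8353$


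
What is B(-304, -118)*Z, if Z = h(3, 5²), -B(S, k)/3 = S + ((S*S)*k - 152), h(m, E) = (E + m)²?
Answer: 25649839488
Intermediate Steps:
B(S, k) = 456 - 3*S - 3*k*S² (B(S, k) = -3*(S + ((S*S)*k - 152)) = -3*(S + (S²*k - 152)) = -3*(S + (k*S² - 152)) = -3*(S + (-152 + k*S²)) = -3*(-152 + S + k*S²) = 456 - 3*S - 3*k*S²)
Z = 784 (Z = (5² + 3)² = (25 + 3)² = 28² = 784)
B(-304, -118)*Z = (456 - 3*(-304) - 3*(-118)*(-304)²)*784 = (456 + 912 - 3*(-118)*92416)*784 = (456 + 912 + 32715264)*784 = 32716632*784 = 25649839488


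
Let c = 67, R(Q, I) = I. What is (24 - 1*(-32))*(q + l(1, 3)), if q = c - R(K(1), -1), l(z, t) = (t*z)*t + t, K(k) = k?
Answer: 4480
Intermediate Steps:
l(z, t) = t + z*t² (l(z, t) = z*t² + t = t + z*t²)
q = 68 (q = 67 - 1*(-1) = 67 + 1 = 68)
(24 - 1*(-32))*(q + l(1, 3)) = (24 - 1*(-32))*(68 + 3*(1 + 3*1)) = (24 + 32)*(68 + 3*(1 + 3)) = 56*(68 + 3*4) = 56*(68 + 12) = 56*80 = 4480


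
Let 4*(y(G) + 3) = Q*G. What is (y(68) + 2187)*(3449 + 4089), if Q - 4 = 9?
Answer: 18128890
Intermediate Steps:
Q = 13 (Q = 4 + 9 = 13)
y(G) = -3 + 13*G/4 (y(G) = -3 + (13*G)/4 = -3 + 13*G/4)
(y(68) + 2187)*(3449 + 4089) = ((-3 + (13/4)*68) + 2187)*(3449 + 4089) = ((-3 + 221) + 2187)*7538 = (218 + 2187)*7538 = 2405*7538 = 18128890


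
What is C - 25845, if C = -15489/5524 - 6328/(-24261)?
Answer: -3464029933337/134017764 ≈ -25848.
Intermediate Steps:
C = -340822757/134017764 (C = -15489*1/5524 - 6328*(-1/24261) = -15489/5524 + 6328/24261 = -340822757/134017764 ≈ -2.5431)
C - 25845 = -340822757/134017764 - 25845 = -3464029933337/134017764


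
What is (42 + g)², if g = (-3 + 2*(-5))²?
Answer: 44521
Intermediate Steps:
g = 169 (g = (-3 - 10)² = (-13)² = 169)
(42 + g)² = (42 + 169)² = 211² = 44521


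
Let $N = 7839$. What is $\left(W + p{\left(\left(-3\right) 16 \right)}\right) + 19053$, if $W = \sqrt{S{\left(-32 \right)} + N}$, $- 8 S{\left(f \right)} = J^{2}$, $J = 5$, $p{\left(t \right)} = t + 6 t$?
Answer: $18717 + \frac{\sqrt{125374}}{4} \approx 18806.0$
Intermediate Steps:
$p{\left(t \right)} = 7 t$
$S{\left(f \right)} = - \frac{25}{8}$ ($S{\left(f \right)} = - \frac{5^{2}}{8} = \left(- \frac{1}{8}\right) 25 = - \frac{25}{8}$)
$W = \frac{\sqrt{125374}}{4}$ ($W = \sqrt{- \frac{25}{8} + 7839} = \sqrt{\frac{62687}{8}} = \frac{\sqrt{125374}}{4} \approx 88.521$)
$\left(W + p{\left(\left(-3\right) 16 \right)}\right) + 19053 = \left(\frac{\sqrt{125374}}{4} + 7 \left(\left(-3\right) 16\right)\right) + 19053 = \left(\frac{\sqrt{125374}}{4} + 7 \left(-48\right)\right) + 19053 = \left(\frac{\sqrt{125374}}{4} - 336\right) + 19053 = \left(-336 + \frac{\sqrt{125374}}{4}\right) + 19053 = 18717 + \frac{\sqrt{125374}}{4}$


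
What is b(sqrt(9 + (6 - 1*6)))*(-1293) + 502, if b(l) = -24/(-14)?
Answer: -12002/7 ≈ -1714.6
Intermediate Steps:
b(l) = 12/7 (b(l) = -24*(-1/14) = 12/7)
b(sqrt(9 + (6 - 1*6)))*(-1293) + 502 = (12/7)*(-1293) + 502 = -15516/7 + 502 = -12002/7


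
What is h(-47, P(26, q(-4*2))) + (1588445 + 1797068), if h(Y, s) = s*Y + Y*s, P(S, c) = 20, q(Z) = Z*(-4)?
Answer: 3383633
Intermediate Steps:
q(Z) = -4*Z
h(Y, s) = 2*Y*s (h(Y, s) = Y*s + Y*s = 2*Y*s)
h(-47, P(26, q(-4*2))) + (1588445 + 1797068) = 2*(-47)*20 + (1588445 + 1797068) = -1880 + 3385513 = 3383633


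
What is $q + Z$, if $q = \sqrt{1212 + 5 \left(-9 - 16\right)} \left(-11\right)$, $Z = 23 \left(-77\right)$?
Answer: $-1771 - 11 \sqrt{1087} \approx -2133.7$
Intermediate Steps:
$Z = -1771$
$q = - 11 \sqrt{1087}$ ($q = \sqrt{1212 + 5 \left(-25\right)} \left(-11\right) = \sqrt{1212 - 125} \left(-11\right) = \sqrt{1087} \left(-11\right) = - 11 \sqrt{1087} \approx -362.67$)
$q + Z = - 11 \sqrt{1087} - 1771 = -1771 - 11 \sqrt{1087}$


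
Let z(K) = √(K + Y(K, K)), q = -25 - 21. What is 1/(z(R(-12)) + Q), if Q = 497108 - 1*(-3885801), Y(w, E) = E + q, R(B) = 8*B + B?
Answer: 4382909/19209891302543 - I*√262/19209891302543 ≈ 2.2816e-7 - 8.4261e-13*I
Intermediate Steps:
q = -46
R(B) = 9*B
Y(w, E) = -46 + E (Y(w, E) = E - 46 = -46 + E)
Q = 4382909 (Q = 497108 + 3885801 = 4382909)
z(K) = √(-46 + 2*K) (z(K) = √(K + (-46 + K)) = √(-46 + 2*K))
1/(z(R(-12)) + Q) = 1/(√(-46 + 2*(9*(-12))) + 4382909) = 1/(√(-46 + 2*(-108)) + 4382909) = 1/(√(-46 - 216) + 4382909) = 1/(√(-262) + 4382909) = 1/(I*√262 + 4382909) = 1/(4382909 + I*√262)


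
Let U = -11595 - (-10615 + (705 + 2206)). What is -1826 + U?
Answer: -5717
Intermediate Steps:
U = -3891 (U = -11595 - (-10615 + 2911) = -11595 - 1*(-7704) = -11595 + 7704 = -3891)
-1826 + U = -1826 - 3891 = -5717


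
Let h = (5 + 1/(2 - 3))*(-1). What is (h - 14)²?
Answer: 324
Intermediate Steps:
h = -4 (h = (5 + 1/(-1))*(-1) = (5 - 1)*(-1) = 4*(-1) = -4)
(h - 14)² = (-4 - 14)² = (-18)² = 324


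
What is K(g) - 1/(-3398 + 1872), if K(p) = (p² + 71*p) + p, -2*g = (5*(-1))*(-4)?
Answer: -946119/1526 ≈ -620.00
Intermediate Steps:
g = -10 (g = -5*(-1)*(-4)/2 = -(-5)*(-4)/2 = -½*20 = -10)
K(p) = p² + 72*p
K(g) - 1/(-3398 + 1872) = -10*(72 - 10) - 1/(-3398 + 1872) = -10*62 - 1/(-1526) = -620 - 1*(-1/1526) = -620 + 1/1526 = -946119/1526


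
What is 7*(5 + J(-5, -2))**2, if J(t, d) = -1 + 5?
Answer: 567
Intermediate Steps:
J(t, d) = 4
7*(5 + J(-5, -2))**2 = 7*(5 + 4)**2 = 7*9**2 = 7*81 = 567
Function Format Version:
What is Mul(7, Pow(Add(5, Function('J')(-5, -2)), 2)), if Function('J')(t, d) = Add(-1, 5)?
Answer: 567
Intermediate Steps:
Function('J')(t, d) = 4
Mul(7, Pow(Add(5, Function('J')(-5, -2)), 2)) = Mul(7, Pow(Add(5, 4), 2)) = Mul(7, Pow(9, 2)) = Mul(7, 81) = 567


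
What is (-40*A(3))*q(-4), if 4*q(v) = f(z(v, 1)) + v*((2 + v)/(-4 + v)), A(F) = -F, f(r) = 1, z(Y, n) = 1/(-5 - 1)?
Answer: 0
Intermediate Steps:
z(Y, n) = -⅙ (z(Y, n) = 1/(-6) = -⅙)
q(v) = ¼ + v*(2 + v)/(4*(-4 + v)) (q(v) = (1 + v*((2 + v)/(-4 + v)))/4 = (1 + v*(2 + v)/(-4 + v))/4 = ¼ + v*(2 + v)/(4*(-4 + v)))
(-40*A(3))*q(-4) = (-(-40)*3)*((-4 + (-4)² + 3*(-4))/(4*(-4 - 4))) = (-40*(-3))*((¼)*(-4 + 16 - 12)/(-8)) = 120*((¼)*(-⅛)*0) = 120*0 = 0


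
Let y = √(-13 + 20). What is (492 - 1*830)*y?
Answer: -338*√7 ≈ -894.26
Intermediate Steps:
y = √7 ≈ 2.6458
(492 - 1*830)*y = (492 - 1*830)*√7 = (492 - 830)*√7 = -338*√7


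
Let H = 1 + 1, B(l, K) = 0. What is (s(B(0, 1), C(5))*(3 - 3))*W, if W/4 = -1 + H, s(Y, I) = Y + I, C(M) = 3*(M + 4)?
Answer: 0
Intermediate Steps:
C(M) = 12 + 3*M (C(M) = 3*(4 + M) = 12 + 3*M)
H = 2
s(Y, I) = I + Y
W = 4 (W = 4*(-1 + 2) = 4*1 = 4)
(s(B(0, 1), C(5))*(3 - 3))*W = (((12 + 3*5) + 0)*(3 - 3))*4 = (((12 + 15) + 0)*0)*4 = ((27 + 0)*0)*4 = (27*0)*4 = 0*4 = 0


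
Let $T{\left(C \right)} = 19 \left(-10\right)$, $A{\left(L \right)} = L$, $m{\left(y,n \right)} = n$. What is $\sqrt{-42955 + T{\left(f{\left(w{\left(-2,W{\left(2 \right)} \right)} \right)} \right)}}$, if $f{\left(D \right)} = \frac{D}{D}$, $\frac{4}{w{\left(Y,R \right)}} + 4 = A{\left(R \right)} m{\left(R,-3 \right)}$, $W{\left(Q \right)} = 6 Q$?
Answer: $i \sqrt{43145} \approx 207.71 i$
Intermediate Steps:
$w{\left(Y,R \right)} = \frac{4}{-4 - 3 R}$ ($w{\left(Y,R \right)} = \frac{4}{-4 + R \left(-3\right)} = \frac{4}{-4 - 3 R}$)
$f{\left(D \right)} = 1$
$T{\left(C \right)} = -190$
$\sqrt{-42955 + T{\left(f{\left(w{\left(-2,W{\left(2 \right)} \right)} \right)} \right)}} = \sqrt{-42955 - 190} = \sqrt{-43145} = i \sqrt{43145}$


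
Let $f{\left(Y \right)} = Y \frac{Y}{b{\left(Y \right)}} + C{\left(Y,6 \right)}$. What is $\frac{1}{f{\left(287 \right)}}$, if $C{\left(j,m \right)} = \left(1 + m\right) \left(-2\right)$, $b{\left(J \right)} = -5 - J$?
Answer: $- \frac{292}{86457} \approx -0.0033774$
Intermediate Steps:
$C{\left(j,m \right)} = -2 - 2 m$
$f{\left(Y \right)} = -14 + \frac{Y^{2}}{-5 - Y}$ ($f{\left(Y \right)} = Y \frac{Y}{-5 - Y} - 14 = \frac{Y^{2}}{-5 - Y} - 14 = -14 + \frac{Y^{2}}{-5 - Y}$)
$\frac{1}{f{\left(287 \right)}} = \frac{1}{\frac{1}{5 + 287} \left(-70 - 287^{2} - 4018\right)} = \frac{1}{\frac{1}{292} \left(-70 - 82369 - 4018\right)} = \frac{1}{\frac{1}{292} \left(-86457\right)} = \frac{1}{- \frac{86457}{292}} = - \frac{292}{86457}$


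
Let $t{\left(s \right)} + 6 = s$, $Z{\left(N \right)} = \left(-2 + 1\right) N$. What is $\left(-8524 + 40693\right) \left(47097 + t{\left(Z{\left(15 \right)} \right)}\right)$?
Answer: $1514387844$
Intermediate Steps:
$Z{\left(N \right)} = - N$
$t{\left(s \right)} = -6 + s$
$\left(-8524 + 40693\right) \left(47097 + t{\left(Z{\left(15 \right)} \right)}\right) = \left(-8524 + 40693\right) \left(47097 - 21\right) = 32169 \left(47097 - 21\right) = 32169 \cdot 47076 = 1514387844$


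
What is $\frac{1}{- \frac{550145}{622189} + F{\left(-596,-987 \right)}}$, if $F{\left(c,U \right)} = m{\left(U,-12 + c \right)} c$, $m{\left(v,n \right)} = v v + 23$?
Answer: $- \frac{622189}{361254402137793} \approx -1.7223 \cdot 10^{-9}$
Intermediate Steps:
$m{\left(v,n \right)} = 23 + v^{2}$ ($m{\left(v,n \right)} = v^{2} + 23 = 23 + v^{2}$)
$F{\left(c,U \right)} = c \left(23 + U^{2}\right)$ ($F{\left(c,U \right)} = \left(23 + U^{2}\right) c = c \left(23 + U^{2}\right)$)
$\frac{1}{- \frac{550145}{622189} + F{\left(-596,-987 \right)}} = \frac{1}{- \frac{550145}{622189} - 596 \left(23 + \left(-987\right)^{2}\right)} = \frac{1}{\left(-550145\right) \frac{1}{622189} - 596 \left(23 + 974169\right)} = \frac{1}{- \frac{550145}{622189} - 580618432} = \frac{1}{- \frac{361254402137793}{622189}} = - \frac{622189}{361254402137793}$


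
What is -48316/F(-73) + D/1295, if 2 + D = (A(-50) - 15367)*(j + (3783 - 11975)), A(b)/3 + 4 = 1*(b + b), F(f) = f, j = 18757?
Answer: -1718540183/13505 ≈ -1.2725e+5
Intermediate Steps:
A(b) = -12 + 6*b (A(b) = -12 + 3*(1*(b + b)) = -12 + 3*(1*(2*b)) = -12 + 3*(2*b) = -12 + 6*b)
D = -165648637 (D = -2 + ((-12 + 6*(-50)) - 15367)*(18757 + (3783 - 11975)) = -2 + ((-12 - 300) - 15367)*(18757 - 8192) = -2 + (-312 - 15367)*10565 = -2 - 15679*10565 = -2 - 165648635 = -165648637)
-48316/F(-73) + D/1295 = -48316/(-73) - 165648637/1295 = -48316*(-1/73) - 165648637*1/1295 = 48316/73 - 23664091/185 = -1718540183/13505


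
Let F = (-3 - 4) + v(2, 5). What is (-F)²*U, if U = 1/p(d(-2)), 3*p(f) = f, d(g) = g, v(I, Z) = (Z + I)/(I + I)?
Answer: -1323/32 ≈ -41.344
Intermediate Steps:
v(I, Z) = (I + Z)/(2*I) (v(I, Z) = (I + Z)/((2*I)) = (I + Z)*(1/(2*I)) = (I + Z)/(2*I))
p(f) = f/3
F = -21/4 (F = (-3 - 4) + (½)*(2 + 5)/2 = -7 + (½)*(½)*7 = -7 + 7/4 = -21/4 ≈ -5.2500)
U = -3/2 (U = 1/((⅓)*(-2)) = 1/(-⅔) = -3/2 ≈ -1.5000)
(-F)²*U = (-1*(-21/4))²*(-3/2) = (21/4)²*(-3/2) = (441/16)*(-3/2) = -1323/32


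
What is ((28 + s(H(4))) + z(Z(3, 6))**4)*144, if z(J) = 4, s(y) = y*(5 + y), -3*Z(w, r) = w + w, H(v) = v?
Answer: 46080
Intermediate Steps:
Z(w, r) = -2*w/3 (Z(w, r) = -(w + w)/3 = -2*w/3)
((28 + s(H(4))) + z(Z(3, 6))**4)*144 = ((28 + 4*(5 + 4)) + 4**4)*144 = ((28 + 4*9) + 256)*144 = ((28 + 36) + 256)*144 = (64 + 256)*144 = 320*144 = 46080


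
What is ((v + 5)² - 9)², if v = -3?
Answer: 25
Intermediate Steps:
((v + 5)² - 9)² = ((-3 + 5)² - 9)² = (2² - 9)² = (4 - 9)² = (-5)² = 25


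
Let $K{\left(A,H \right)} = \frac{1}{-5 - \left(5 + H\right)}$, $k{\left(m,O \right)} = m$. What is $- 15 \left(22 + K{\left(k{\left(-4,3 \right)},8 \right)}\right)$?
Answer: $- \frac{1975}{6} \approx -329.17$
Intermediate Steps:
$K{\left(A,H \right)} = \frac{1}{-10 - H}$
$- 15 \left(22 + K{\left(k{\left(-4,3 \right)},8 \right)}\right) = - 15 \left(22 - \frac{1}{10 + 8}\right) = - 15 \left(22 - \frac{1}{18}\right) = \left(-15\right) \frac{395}{18} = - \frac{1975}{6}$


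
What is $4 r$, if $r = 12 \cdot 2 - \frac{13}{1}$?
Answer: $44$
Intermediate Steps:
$r = 11$ ($r = 24 - 13 = 11$)
$4 r = 4 \cdot 11 = 44$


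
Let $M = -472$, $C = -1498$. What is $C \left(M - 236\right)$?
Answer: $1060584$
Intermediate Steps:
$C \left(M - 236\right) = - 1498 \left(-472 - 236\right) = \left(-1498\right) \left(-708\right) = 1060584$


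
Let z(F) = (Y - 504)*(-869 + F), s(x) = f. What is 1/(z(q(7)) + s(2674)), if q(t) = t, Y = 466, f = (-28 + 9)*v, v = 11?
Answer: 1/32547 ≈ 3.0725e-5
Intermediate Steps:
f = -209 (f = (-28 + 9)*11 = -19*11 = -209)
s(x) = -209
z(F) = 33022 - 38*F (z(F) = (466 - 504)*(-869 + F) = -38*(-869 + F) = 33022 - 38*F)
1/(z(q(7)) + s(2674)) = 1/((33022 - 38*7) - 209) = 1/((33022 - 266) - 209) = 1/(32756 - 209) = 1/32547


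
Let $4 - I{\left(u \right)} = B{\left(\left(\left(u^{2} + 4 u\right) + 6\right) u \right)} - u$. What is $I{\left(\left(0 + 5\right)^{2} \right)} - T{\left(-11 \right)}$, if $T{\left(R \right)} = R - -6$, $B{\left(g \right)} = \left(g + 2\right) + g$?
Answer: $-36518$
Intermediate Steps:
$B{\left(g \right)} = 2 + 2 g$ ($B{\left(g \right)} = \left(2 + g\right) + g = 2 + 2 g$)
$T{\left(R \right)} = 6 + R$ ($T{\left(R \right)} = R + 6 = 6 + R$)
$I{\left(u \right)} = 2 + u - 2 u \left(6 + u^{2} + 4 u\right)$ ($I{\left(u \right)} = 4 - \left(\left(2 + 2 \left(\left(u^{2} + 4 u\right) + 6\right) u\right) - u\right) = 4 - \left(\left(2 + 2 \left(6 + u^{2} + 4 u\right) u\right) - u\right) = 4 - \left(\left(2 + 2 u \left(6 + u^{2} + 4 u\right)\right) - u\right) = 4 - \left(2 - u + 2 u \left(6 + u^{2} + 4 u\right)\right) = 2 + u - 2 u \left(6 + u^{2} + 4 u\right)$)
$I{\left(\left(0 + 5\right)^{2} \right)} - T{\left(-11 \right)} = \left(2 + \left(0 + 5\right)^{2} - 2 \left(0 + 5\right)^{2} \left(6 + \left(\left(0 + 5\right)^{2}\right)^{2} + 4 \left(0 + 5\right)^{2}\right)\right) - \left(6 - 11\right) = \left(2 + 5^{2} - 2 \cdot 5^{2} \left(6 + \left(5^{2}\right)^{2} + 4 \cdot 5^{2}\right)\right) - -5 = \left(2 + 25 - 50 \left(6 + 25^{2} + 4 \cdot 25\right)\right) + 5 = \left(2 + 25 - 50 \left(6 + 625 + 100\right)\right) + 5 = \left(2 + 25 - 50 \cdot 731\right) + 5 = \left(2 + 25 - 36550\right) + 5 = -36523 + 5 = -36518$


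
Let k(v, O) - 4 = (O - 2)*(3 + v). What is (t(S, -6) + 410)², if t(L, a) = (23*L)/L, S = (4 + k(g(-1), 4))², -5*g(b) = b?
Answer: 187489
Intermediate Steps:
g(b) = -b/5
k(v, O) = 4 + (-2 + O)*(3 + v) (k(v, O) = 4 + (O - 2)*(3 + v) = 4 + (-2 + O)*(3 + v))
S = 5184/25 (S = (4 + (-2 - (-2)*(-1)/5 + 3*4 + 4*(-⅕*(-1))))² = (4 + (-2 - 2*⅕ + 12 + 4*(⅕)))² = (4 + (-2 - ⅖ + 12 + ⅘))² = (4 + 52/5)² = (72/5)² = 5184/25 ≈ 207.36)
t(L, a) = 23
(t(S, -6) + 410)² = (23 + 410)² = 433² = 187489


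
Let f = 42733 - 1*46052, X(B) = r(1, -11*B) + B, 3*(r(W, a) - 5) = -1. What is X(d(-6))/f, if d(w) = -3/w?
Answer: -31/19914 ≈ -0.0015567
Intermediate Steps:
r(W, a) = 14/3 (r(W, a) = 5 + (1/3)*(-1) = 5 - 1/3 = 14/3)
X(B) = 14/3 + B
f = -3319 (f = 42733 - 46052 = -3319)
X(d(-6))/f = (14/3 - 3/(-6))/(-3319) = (14/3 - 3*(-1/6))*(-1/3319) = (14/3 + 1/2)*(-1/3319) = (31/6)*(-1/3319) = -31/19914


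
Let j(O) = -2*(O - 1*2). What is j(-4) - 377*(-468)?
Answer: 176448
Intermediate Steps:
j(O) = 4 - 2*O (j(O) = -2*(O - 2) = -2*(-2 + O) = 4 - 2*O)
j(-4) - 377*(-468) = (4 - 2*(-4)) - 377*(-468) = (4 + 8) + 176436 = 12 + 176436 = 176448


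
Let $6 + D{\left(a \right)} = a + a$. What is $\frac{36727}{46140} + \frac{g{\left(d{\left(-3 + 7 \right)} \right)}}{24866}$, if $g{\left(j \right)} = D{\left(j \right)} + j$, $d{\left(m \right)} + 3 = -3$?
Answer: $\frac{456073111}{573658620} \approx 0.79502$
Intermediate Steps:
$d{\left(m \right)} = -6$ ($d{\left(m \right)} = -3 - 3 = -6$)
$D{\left(a \right)} = -6 + 2 a$ ($D{\left(a \right)} = -6 + \left(a + a\right) = -6 + 2 a$)
$g{\left(j \right)} = -6 + 3 j$ ($g{\left(j \right)} = \left(-6 + 2 j\right) + j = -6 + 3 j$)
$\frac{36727}{46140} + \frac{g{\left(d{\left(-3 + 7 \right)} \right)}}{24866} = \frac{36727}{46140} + \frac{-6 + 3 \left(-6\right)}{24866} = 36727 \cdot \frac{1}{46140} + \left(-6 - 18\right) \frac{1}{24866} = \frac{36727}{46140} - \frac{12}{12433} = \frac{456073111}{573658620}$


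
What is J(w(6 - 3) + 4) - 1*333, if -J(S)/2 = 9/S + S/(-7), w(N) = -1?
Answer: -2367/7 ≈ -338.14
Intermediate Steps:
J(S) = -18/S + 2*S/7 (J(S) = -2*(9/S + S/(-7)) = -2*(9/S + S*(-⅐)) = -2*(9/S - S/7) = -18/S + 2*S/7)
J(w(6 - 3) + 4) - 1*333 = (-18/(-1 + 4) + 2*(-1 + 4)/7) - 1*333 = (-18/3 + (2/7)*3) - 333 = (-18*⅓ + 6/7) - 333 = (-6 + 6/7) - 333 = -36/7 - 333 = -2367/7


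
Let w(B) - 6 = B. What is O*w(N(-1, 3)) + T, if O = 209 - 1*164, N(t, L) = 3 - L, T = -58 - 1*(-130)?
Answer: 342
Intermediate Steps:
T = 72 (T = -58 + 130 = 72)
w(B) = 6 + B
O = 45 (O = 209 - 164 = 45)
O*w(N(-1, 3)) + T = 45*(6 + (3 - 1*3)) + 72 = 45*(6 + (3 - 3)) + 72 = 45*(6 + 0) + 72 = 45*6 + 72 = 270 + 72 = 342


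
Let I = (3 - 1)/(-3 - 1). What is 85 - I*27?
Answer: 197/2 ≈ 98.500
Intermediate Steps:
I = -½ (I = 2/(-4) = 2*(-¼) = -½ ≈ -0.50000)
85 - I*27 = 85 - (-1)*27/2 = 85 - 1*(-27/2) = 85 + 27/2 = 197/2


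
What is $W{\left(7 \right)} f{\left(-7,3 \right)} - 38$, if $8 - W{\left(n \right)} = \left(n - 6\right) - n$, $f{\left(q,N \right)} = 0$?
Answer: $-38$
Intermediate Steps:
$W{\left(n \right)} = 14$ ($W{\left(n \right)} = 8 - \left(\left(n - 6\right) - n\right) = 8 - \left(\left(-6 + n\right) - n\right) = 8 - -6 = 8 + 6 = 14$)
$W{\left(7 \right)} f{\left(-7,3 \right)} - 38 = 14 \cdot 0 - 38 = 0 - 38 = -38$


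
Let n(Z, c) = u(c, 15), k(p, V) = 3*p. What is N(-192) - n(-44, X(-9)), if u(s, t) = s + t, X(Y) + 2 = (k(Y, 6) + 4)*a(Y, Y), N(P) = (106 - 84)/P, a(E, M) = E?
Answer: -21131/96 ≈ -220.11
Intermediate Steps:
N(P) = 22/P
X(Y) = -2 + Y*(4 + 3*Y) (X(Y) = -2 + (3*Y + 4)*Y = -2 + (4 + 3*Y)*Y = -2 + Y*(4 + 3*Y))
n(Z, c) = 15 + c (n(Z, c) = c + 15 = 15 + c)
N(-192) - n(-44, X(-9)) = 22/(-192) - (15 + (-2 + 3*(-9)**2 + 4*(-9))) = 22*(-1/192) - (15 + (-2 + 3*81 - 36)) = -11/96 - (15 + (-2 + 243 - 36)) = -11/96 - (15 + 205) = -11/96 - 1*220 = -11/96 - 220 = -21131/96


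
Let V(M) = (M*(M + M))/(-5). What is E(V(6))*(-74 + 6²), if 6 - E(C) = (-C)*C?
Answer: -202692/25 ≈ -8107.7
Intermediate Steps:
V(M) = -2*M²/5 (V(M) = (M*(2*M))*(-⅕) = (2*M²)*(-⅕) = -2*M²/5)
E(C) = 6 + C² (E(C) = 6 - (-C)*C = 6 - (-1)*C² = 6 + C²)
E(V(6))*(-74 + 6²) = (6 + (-⅖*6²)²)*(-74 + 6²) = (6 + (-⅖*36)²)*(-74 + 36) = (6 + (-72/5)²)*(-38) = (6 + 5184/25)*(-38) = (5334/25)*(-38) = -202692/25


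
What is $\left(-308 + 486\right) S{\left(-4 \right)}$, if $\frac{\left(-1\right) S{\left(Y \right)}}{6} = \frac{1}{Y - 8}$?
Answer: $89$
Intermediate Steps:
$S{\left(Y \right)} = - \frac{6}{-8 + Y}$ ($S{\left(Y \right)} = - \frac{6}{Y - 8} = - \frac{6}{-8 + Y}$)
$\left(-308 + 486\right) S{\left(-4 \right)} = \left(-308 + 486\right) \left(- \frac{6}{-8 - 4}\right) = 178 \left(- \frac{6}{-12}\right) = 178 \left(\left(-6\right) \left(- \frac{1}{12}\right)\right) = 178 \cdot \frac{1}{2} = 89$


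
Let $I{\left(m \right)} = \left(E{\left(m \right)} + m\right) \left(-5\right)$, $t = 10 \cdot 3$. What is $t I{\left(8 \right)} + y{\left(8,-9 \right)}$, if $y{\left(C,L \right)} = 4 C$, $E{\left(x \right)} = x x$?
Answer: $-10768$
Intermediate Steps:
$E{\left(x \right)} = x^{2}$
$t = 30$
$I{\left(m \right)} = - 5 m - 5 m^{2}$ ($I{\left(m \right)} = \left(m^{2} + m\right) \left(-5\right) = \left(m + m^{2}\right) \left(-5\right) = - 5 m - 5 m^{2}$)
$t I{\left(8 \right)} + y{\left(8,-9 \right)} = 30 \cdot 5 \cdot 8 \left(-1 - 8\right) + 4 \cdot 8 = 30 \cdot 5 \cdot 8 \left(-1 - 8\right) + 32 = 30 \cdot 5 \cdot 8 \left(-9\right) + 32 = 30 \left(-360\right) + 32 = -10800 + 32 = -10768$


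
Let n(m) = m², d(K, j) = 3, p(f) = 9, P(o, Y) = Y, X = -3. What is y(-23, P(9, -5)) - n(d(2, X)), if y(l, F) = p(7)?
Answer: 0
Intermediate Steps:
y(l, F) = 9
y(-23, P(9, -5)) - n(d(2, X)) = 9 - 1*3² = 9 - 1*9 = 9 - 9 = 0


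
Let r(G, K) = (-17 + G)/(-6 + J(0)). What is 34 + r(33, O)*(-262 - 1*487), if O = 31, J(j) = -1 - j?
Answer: 1746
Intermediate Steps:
r(G, K) = 17/7 - G/7 (r(G, K) = (-17 + G)/(-6 + (-1 - 1*0)) = (-17 + G)/(-6 + (-1 + 0)) = (-17 + G)/(-6 - 1) = (-17 + G)/(-7) = (-17 + G)*(-1/7) = 17/7 - G/7)
34 + r(33, O)*(-262 - 1*487) = 34 + (17/7 - 1/7*33)*(-262 - 1*487) = 34 + (17/7 - 33/7)*(-262 - 487) = 34 - 16/7*(-749) = 34 + 1712 = 1746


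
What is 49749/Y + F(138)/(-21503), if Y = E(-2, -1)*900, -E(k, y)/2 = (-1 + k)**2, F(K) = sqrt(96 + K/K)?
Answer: -16583/5400 - sqrt(97)/21503 ≈ -3.0714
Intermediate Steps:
F(K) = sqrt(97) (F(K) = sqrt(96 + 1) = sqrt(97))
E(k, y) = -2*(-1 + k)**2
Y = -16200 (Y = -2*(-1 - 2)**2*900 = -2*(-3)**2*900 = -2*9*900 = -18*900 = -16200)
49749/Y + F(138)/(-21503) = 49749/(-16200) + sqrt(97)/(-21503) = 49749*(-1/16200) + sqrt(97)*(-1/21503) = -16583/5400 - sqrt(97)/21503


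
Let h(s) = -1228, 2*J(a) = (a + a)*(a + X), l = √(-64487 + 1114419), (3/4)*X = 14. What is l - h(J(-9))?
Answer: 1228 + 2*√262483 ≈ 2252.7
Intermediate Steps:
X = 56/3 (X = (4/3)*14 = 56/3 ≈ 18.667)
l = 2*√262483 (l = √1049932 = 2*√262483 ≈ 1024.7)
J(a) = a*(56/3 + a) (J(a) = ((a + a)*(a + 56/3))/2 = ((2*a)*(56/3 + a))/2 = (2*a*(56/3 + a))/2 = a*(56/3 + a))
l - h(J(-9)) = 2*√262483 - 1*(-1228) = 2*√262483 + 1228 = 1228 + 2*√262483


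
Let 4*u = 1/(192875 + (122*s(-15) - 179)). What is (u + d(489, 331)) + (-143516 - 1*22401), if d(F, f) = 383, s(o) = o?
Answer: -126379249775/763464 ≈ -1.6553e+5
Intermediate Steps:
u = 1/763464 (u = 1/(4*(192875 + (122*(-15) - 179))) = 1/(4*(192875 + (-1830 - 179))) = 1/(4*(192875 - 2009)) = (¼)/190866 = (¼)*(1/190866) = 1/763464 ≈ 1.3098e-6)
(u + d(489, 331)) + (-143516 - 1*22401) = (1/763464 + 383) + (-143516 - 1*22401) = 292406713/763464 + (-143516 - 22401) = 292406713/763464 - 165917 = -126379249775/763464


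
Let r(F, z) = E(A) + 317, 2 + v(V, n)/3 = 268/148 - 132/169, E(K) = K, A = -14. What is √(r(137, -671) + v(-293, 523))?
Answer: √69428946/481 ≈ 17.323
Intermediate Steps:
v(V, n) = -18201/6253 (v(V, n) = -6 + 3*(268/148 - 132/169) = -6 + 3*(268*(1/148) - 132*1/169) = -6 + 3*(67/37 - 132/169) = -6 + 3*(6439/6253) = -6 + 19317/6253 = -18201/6253)
r(F, z) = 303 (r(F, z) = -14 + 317 = 303)
√(r(137, -671) + v(-293, 523)) = √(303 - 18201/6253) = √(1876458/6253) = √69428946/481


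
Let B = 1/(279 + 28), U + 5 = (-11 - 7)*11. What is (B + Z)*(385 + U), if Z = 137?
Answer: 7654920/307 ≈ 24935.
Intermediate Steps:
U = -203 (U = -5 + (-11 - 7)*11 = -5 - 18*11 = -5 - 198 = -203)
B = 1/307 ≈ 0.0032573
(B + Z)*(385 + U) = (1/307 + 137)*(385 - 203) = (42060/307)*182 = 7654920/307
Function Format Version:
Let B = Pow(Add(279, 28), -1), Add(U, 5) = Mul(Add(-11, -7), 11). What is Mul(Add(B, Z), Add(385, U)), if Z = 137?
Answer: Rational(7654920, 307) ≈ 24935.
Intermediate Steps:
U = -203 (U = Add(-5, Mul(Add(-11, -7), 11)) = Add(-5, Mul(-18, 11)) = Add(-5, -198) = -203)
B = Rational(1, 307) (B = Pow(307, -1) = Rational(1, 307) ≈ 0.0032573)
Mul(Add(B, Z), Add(385, U)) = Mul(Add(Rational(1, 307), 137), Add(385, -203)) = Mul(Rational(42060, 307), 182) = Rational(7654920, 307)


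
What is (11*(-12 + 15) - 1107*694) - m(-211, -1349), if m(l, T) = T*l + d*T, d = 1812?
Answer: 1391524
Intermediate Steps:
m(l, T) = 1812*T + T*l (m(l, T) = T*l + 1812*T = 1812*T + T*l)
(11*(-12 + 15) - 1107*694) - m(-211, -1349) = (11*(-12 + 15) - 1107*694) - (-1349)*(1812 - 211) = (11*3 - 768258) - (-1349)*1601 = (33 - 768258) - 1*(-2159749) = -768225 + 2159749 = 1391524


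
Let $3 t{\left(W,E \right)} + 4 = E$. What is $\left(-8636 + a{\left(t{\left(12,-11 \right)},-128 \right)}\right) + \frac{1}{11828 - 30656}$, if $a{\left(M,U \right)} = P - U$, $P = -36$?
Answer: $- \frac{160866433}{18828} \approx -8544.0$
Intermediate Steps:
$t{\left(W,E \right)} = - \frac{4}{3} + \frac{E}{3}$
$a{\left(M,U \right)} = -36 - U$
$\left(-8636 + a{\left(t{\left(12,-11 \right)},-128 \right)}\right) + \frac{1}{11828 - 30656} = \left(-8636 - -92\right) + \frac{1}{11828 - 30656} = \left(-8636 + \left(-36 + 128\right)\right) + \frac{1}{-18828} = \left(-8636 + 92\right) - \frac{1}{18828} = -8544 - \frac{1}{18828} = - \frac{160866433}{18828}$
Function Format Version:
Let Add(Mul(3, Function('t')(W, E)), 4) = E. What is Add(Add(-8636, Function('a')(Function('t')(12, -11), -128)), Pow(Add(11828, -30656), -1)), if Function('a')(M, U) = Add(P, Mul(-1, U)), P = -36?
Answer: Rational(-160866433, 18828) ≈ -8544.0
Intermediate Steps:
Function('t')(W, E) = Add(Rational(-4, 3), Mul(Rational(1, 3), E))
Function('a')(M, U) = Add(-36, Mul(-1, U))
Add(Add(-8636, Function('a')(Function('t')(12, -11), -128)), Pow(Add(11828, -30656), -1)) = Add(Add(-8636, Add(-36, Mul(-1, -128))), Pow(Add(11828, -30656), -1)) = Add(Add(-8636, Add(-36, 128)), Pow(-18828, -1)) = Add(Add(-8636, 92), Rational(-1, 18828)) = Add(-8544, Rational(-1, 18828)) = Rational(-160866433, 18828)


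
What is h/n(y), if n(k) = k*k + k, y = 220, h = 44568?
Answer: 11142/12155 ≈ 0.91666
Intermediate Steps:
n(k) = k + k**2 (n(k) = k**2 + k = k + k**2)
h/n(y) = 44568/((220*(1 + 220))) = 44568/((220*221)) = 44568/48620 = 44568*(1/48620) = 11142/12155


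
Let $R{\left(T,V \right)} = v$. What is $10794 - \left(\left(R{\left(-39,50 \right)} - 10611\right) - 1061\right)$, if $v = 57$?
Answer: $22409$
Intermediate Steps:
$R{\left(T,V \right)} = 57$
$10794 - \left(\left(R{\left(-39,50 \right)} - 10611\right) - 1061\right) = 10794 - \left(\left(57 - 10611\right) - 1061\right) = 10794 - \left(-10554 - 1061\right) = 10794 - -11615 = 10794 + 11615 = 22409$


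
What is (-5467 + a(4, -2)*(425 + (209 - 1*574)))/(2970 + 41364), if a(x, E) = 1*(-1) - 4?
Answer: -5767/44334 ≈ -0.13008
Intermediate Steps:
a(x, E) = -5 (a(x, E) = -1 - 4 = -5)
(-5467 + a(4, -2)*(425 + (209 - 1*574)))/(2970 + 41364) = (-5467 - 5*(425 + (209 - 1*574)))/(2970 + 41364) = (-5467 - 5*(425 + (209 - 574)))/44334 = (-5467 - 5*(425 - 365))*(1/44334) = (-5467 - 5*60)*(1/44334) = (-5467 - 300)*(1/44334) = -5767*1/44334 = -5767/44334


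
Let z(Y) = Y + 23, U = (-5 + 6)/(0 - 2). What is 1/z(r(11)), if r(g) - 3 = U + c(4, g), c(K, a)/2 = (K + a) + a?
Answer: 2/155 ≈ 0.012903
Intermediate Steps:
c(K, a) = 2*K + 4*a (c(K, a) = 2*((K + a) + a) = 2*(K + 2*a) = 2*K + 4*a)
U = -½ (U = 1/(-2) = 1*(-½) = -½ ≈ -0.50000)
r(g) = 21/2 + 4*g (r(g) = 3 + (-½ + (2*4 + 4*g)) = 3 + (-½ + (8 + 4*g)) = 3 + (15/2 + 4*g) = 21/2 + 4*g)
z(Y) = 23 + Y
1/z(r(11)) = 1/(23 + (21/2 + 4*11)) = 1/(23 + (21/2 + 44)) = 1/(23 + 109/2) = 1/(155/2) = 2/155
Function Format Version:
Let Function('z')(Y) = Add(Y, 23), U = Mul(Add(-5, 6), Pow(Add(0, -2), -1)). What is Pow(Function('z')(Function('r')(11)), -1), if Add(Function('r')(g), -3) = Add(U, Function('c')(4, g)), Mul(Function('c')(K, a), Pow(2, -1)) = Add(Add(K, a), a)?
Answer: Rational(2, 155) ≈ 0.012903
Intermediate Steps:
Function('c')(K, a) = Add(Mul(2, K), Mul(4, a)) (Function('c')(K, a) = Mul(2, Add(Add(K, a), a)) = Mul(2, Add(K, Mul(2, a))) = Add(Mul(2, K), Mul(4, a)))
U = Rational(-1, 2) (U = Mul(1, Pow(-2, -1)) = Mul(1, Rational(-1, 2)) = Rational(-1, 2) ≈ -0.50000)
Function('r')(g) = Add(Rational(21, 2), Mul(4, g)) (Function('r')(g) = Add(3, Add(Rational(-1, 2), Add(Mul(2, 4), Mul(4, g)))) = Add(3, Add(Rational(-1, 2), Add(8, Mul(4, g)))) = Add(3, Add(Rational(15, 2), Mul(4, g))) = Add(Rational(21, 2), Mul(4, g)))
Function('z')(Y) = Add(23, Y)
Pow(Function('z')(Function('r')(11)), -1) = Pow(Add(23, Add(Rational(21, 2), Mul(4, 11))), -1) = Pow(Add(23, Add(Rational(21, 2), 44)), -1) = Pow(Add(23, Rational(109, 2)), -1) = Pow(Rational(155, 2), -1) = Rational(2, 155)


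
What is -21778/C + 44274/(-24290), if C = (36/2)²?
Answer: -135833099/1967490 ≈ -69.039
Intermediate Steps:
C = 324 (C = (36*(½))² = 18² = 324)
-21778/C + 44274/(-24290) = -21778/324 + 44274/(-24290) = -21778*1/324 + 44274*(-1/24290) = -10889/162 - 22137/12145 = -135833099/1967490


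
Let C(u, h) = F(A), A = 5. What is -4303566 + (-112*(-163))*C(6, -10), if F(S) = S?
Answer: -4212286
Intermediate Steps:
C(u, h) = 5
-4303566 + (-112*(-163))*C(6, -10) = -4303566 - 112*(-163)*5 = -4303566 + 18256*5 = -4303566 + 91280 = -4212286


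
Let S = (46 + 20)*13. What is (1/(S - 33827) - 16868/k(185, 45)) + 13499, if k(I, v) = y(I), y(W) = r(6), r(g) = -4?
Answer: 584078803/32969 ≈ 17716.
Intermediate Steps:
y(W) = -4
k(I, v) = -4
S = 858 (S = 66*13 = 858)
(1/(S - 33827) - 16868/k(185, 45)) + 13499 = (1/(858 - 33827) - 16868/(-4)) + 13499 = (1/(-32969) - 16868*(-1/4)) + 13499 = (-1/32969 + 4217) + 13499 = 139030272/32969 + 13499 = 584078803/32969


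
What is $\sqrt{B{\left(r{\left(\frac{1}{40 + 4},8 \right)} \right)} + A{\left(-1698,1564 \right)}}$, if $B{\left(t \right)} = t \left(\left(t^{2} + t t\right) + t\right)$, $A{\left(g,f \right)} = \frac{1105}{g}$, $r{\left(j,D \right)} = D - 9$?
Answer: $\frac{i \sqrt{4759494}}{1698} \approx 1.2848 i$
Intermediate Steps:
$r{\left(j,D \right)} = -9 + D$ ($r{\left(j,D \right)} = D - 9 = -9 + D$)
$B{\left(t \right)} = t \left(t + 2 t^{2}\right)$ ($B{\left(t \right)} = t \left(\left(t^{2} + t^{2}\right) + t\right) = t \left(2 t^{2} + t\right) = t \left(t + 2 t^{2}\right)$)
$\sqrt{B{\left(r{\left(\frac{1}{40 + 4},8 \right)} \right)} + A{\left(-1698,1564 \right)}} = \sqrt{\left(-9 + 8\right)^{2} \left(1 + 2 \left(-9 + 8\right)\right) + \frac{1105}{-1698}} = \sqrt{\left(-1\right)^{2} \left(1 + 2 \left(-1\right)\right) + 1105 \left(- \frac{1}{1698}\right)} = \sqrt{1 \left(1 - 2\right) - \frac{1105}{1698}} = \sqrt{1 \left(-1\right) - \frac{1105}{1698}} = \sqrt{-1 - \frac{1105}{1698}} = \sqrt{- \frac{2803}{1698}} = \frac{i \sqrt{4759494}}{1698}$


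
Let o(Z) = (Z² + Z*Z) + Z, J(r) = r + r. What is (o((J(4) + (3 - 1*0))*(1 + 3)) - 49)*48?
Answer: 185616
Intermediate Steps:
J(r) = 2*r
o(Z) = Z + 2*Z² (o(Z) = (Z² + Z²) + Z = 2*Z² + Z = Z + 2*Z²)
(o((J(4) + (3 - 1*0))*(1 + 3)) - 49)*48 = (((2*4 + (3 - 1*0))*(1 + 3))*(1 + 2*((2*4 + (3 - 1*0))*(1 + 3))) - 49)*48 = (((8 + (3 + 0))*4)*(1 + 2*((8 + (3 + 0))*4)) - 49)*48 = (((8 + 3)*4)*(1 + 2*((8 + 3)*4)) - 49)*48 = ((11*4)*(1 + 2*(11*4)) - 49)*48 = (44*(1 + 2*44) - 49)*48 = (44*(1 + 88) - 49)*48 = (44*89 - 49)*48 = (3916 - 49)*48 = 3867*48 = 185616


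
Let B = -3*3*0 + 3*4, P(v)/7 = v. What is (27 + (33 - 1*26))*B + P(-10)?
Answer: 338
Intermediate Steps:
P(v) = 7*v
B = 12 (B = -9*0 + 12 = 0 + 12 = 12)
(27 + (33 - 1*26))*B + P(-10) = (27 + (33 - 1*26))*12 + 7*(-10) = (27 + (33 - 26))*12 - 70 = (27 + 7)*12 - 70 = 34*12 - 70 = 408 - 70 = 338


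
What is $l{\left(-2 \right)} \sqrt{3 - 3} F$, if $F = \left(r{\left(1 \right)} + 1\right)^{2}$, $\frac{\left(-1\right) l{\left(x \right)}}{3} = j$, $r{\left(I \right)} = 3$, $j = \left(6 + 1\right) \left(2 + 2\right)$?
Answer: $0$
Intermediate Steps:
$j = 28$ ($j = 7 \cdot 4 = 28$)
$l{\left(x \right)} = -84$ ($l{\left(x \right)} = \left(-3\right) 28 = -84$)
$F = 16$ ($F = \left(3 + 1\right)^{2} = 4^{2} = 16$)
$l{\left(-2 \right)} \sqrt{3 - 3} F = - 84 \sqrt{3 - 3} \cdot 16 = - 84 \sqrt{0} \cdot 16 = \left(-84\right) 0 \cdot 16 = 0 \cdot 16 = 0$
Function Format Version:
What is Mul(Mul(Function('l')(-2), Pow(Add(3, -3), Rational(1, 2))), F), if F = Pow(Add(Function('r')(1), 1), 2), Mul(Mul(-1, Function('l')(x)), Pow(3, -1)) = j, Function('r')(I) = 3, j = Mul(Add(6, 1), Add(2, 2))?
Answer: 0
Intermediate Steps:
j = 28 (j = Mul(7, 4) = 28)
Function('l')(x) = -84 (Function('l')(x) = Mul(-3, 28) = -84)
F = 16 (F = Pow(Add(3, 1), 2) = Pow(4, 2) = 16)
Mul(Mul(Function('l')(-2), Pow(Add(3, -3), Rational(1, 2))), F) = Mul(Mul(-84, Pow(Add(3, -3), Rational(1, 2))), 16) = Mul(Mul(-84, Pow(0, Rational(1, 2))), 16) = Mul(Mul(-84, 0), 16) = Mul(0, 16) = 0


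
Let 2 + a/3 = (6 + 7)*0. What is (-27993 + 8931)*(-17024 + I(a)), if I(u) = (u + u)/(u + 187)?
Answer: 58736808072/181 ≈ 3.2451e+8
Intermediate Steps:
a = -6 (a = -6 + 3*((6 + 7)*0) = -6 + 3*(13*0) = -6 + 3*0 = -6 + 0 = -6)
I(u) = 2*u/(187 + u) (I(u) = (2*u)/(187 + u) = 2*u/(187 + u))
(-27993 + 8931)*(-17024 + I(a)) = (-27993 + 8931)*(-17024 + 2*(-6)/(187 - 6)) = -19062*(-17024 + 2*(-6)/181) = -19062*(-17024 + 2*(-6)*(1/181)) = -19062*(-17024 - 12/181) = -19062*(-3081356/181) = 58736808072/181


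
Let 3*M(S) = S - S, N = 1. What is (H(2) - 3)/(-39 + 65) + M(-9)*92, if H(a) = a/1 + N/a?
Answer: -1/52 ≈ -0.019231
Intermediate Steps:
H(a) = a + 1/a (H(a) = a/1 + 1/a = a*1 + 1/a = a + 1/a)
M(S) = 0 (M(S) = (S - S)/3 = (⅓)*0 = 0)
(H(2) - 3)/(-39 + 65) + M(-9)*92 = ((2 + 1/2) - 3)/(-39 + 65) + 0*92 = ((2 + ½) - 3)/26 + 0 = (5/2 - 3)*(1/26) + 0 = -½*1/26 + 0 = -1/52 + 0 = -1/52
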